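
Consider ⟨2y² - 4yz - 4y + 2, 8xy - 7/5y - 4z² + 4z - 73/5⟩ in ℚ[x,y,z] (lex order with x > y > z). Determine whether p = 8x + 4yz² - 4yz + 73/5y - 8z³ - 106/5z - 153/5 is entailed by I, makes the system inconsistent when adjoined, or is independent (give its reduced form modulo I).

First compute the reduced Gröbner basis of I by Buchberger's algorithm.
f_1 = 2y² - 4yz - 4y + 2, LT = y².
f_2 = 8xy - 7/5y - 4z² + 4z - 73/5, LT = xy.

S(f_1,f_2): lcm = xy². S = -2xyz - 2xy + x + 7/40y² + ½yz² - ½yz + 73/40y.
  reduce S modulo (f_1, f_2):
  remainder x + ½yz² - ½yz + 73/40y - z³ - 53/20z - 153/40 ≠ 0; add h_3 = x + ½yz² - ½yz + 73/40y - z³ - 53/20z - 153/40 to the basis.

The other S-polynomials (S(f_1,h_3), S(f_2,h_3)) all reduce to 0 modulo the current basis, so we have a Gröbner basis.
Inter-reduce: drop elements whose leading term is divisible by another's, tail-reduce, and make monic.
Reduced Gröbner basis: {x + ½yz² - ½yz + 73/40y - z³ - 53/20z - 153/40, y² - 2yz - 2y + 1}.
Label its elements g_1 = x + ½yz² - ½yz + 73/40y - z³ - 53/20z - 153/40, g_2 = y² - 2yz - 2y + 1.

Reduce p = 8x + 4yz² - 4yz + 73/5y - 8z³ - 106/5z - 153/5 modulo G:
  leading term x: subtract (8)·g_1 from 8x + 4yz² - 4yz + 73/5y - 8z³ - 106/5z - 153/5 → 0
  normal form = 0.
Since the normal form is 0, p ∈ I.

8x + 4yz² - 4yz + 73/5y - 8z³ - 106/5z - 153/5 lies in I (it reduces to 0).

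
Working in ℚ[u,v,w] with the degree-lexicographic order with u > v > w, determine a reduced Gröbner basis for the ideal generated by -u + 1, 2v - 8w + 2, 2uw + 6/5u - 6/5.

G = {u - 1, v + 1, w}

f_1 = -u + 1, LT = u.
f_2 = 2v - 8w + 2, LT = v.
f_3 = 2uw + 6/5u - 6/5, LT = uw.

S(f_1,f_3): lcm = uw. S = -⅗u - w + ⅗.
  leading term u: subtract (⅗)·f_1 from -⅗u - w + ⅗ → -w
  leading term w: no divisor's leading term divides it; move -w to the remainder.
  remainder -w ≠ 0; add g_4 = -w to the basis.

The other S-polynomials (S(f_1,f_2), S(f_2,f_3), S(f_1,g_4), S(f_2,g_4), S(f_3,g_4)) all reduce to 0 modulo the current basis, so we have a Gröbner basis.
Inter-reduce: drop elements whose leading term is divisible by another's, tail-reduce, and make monic.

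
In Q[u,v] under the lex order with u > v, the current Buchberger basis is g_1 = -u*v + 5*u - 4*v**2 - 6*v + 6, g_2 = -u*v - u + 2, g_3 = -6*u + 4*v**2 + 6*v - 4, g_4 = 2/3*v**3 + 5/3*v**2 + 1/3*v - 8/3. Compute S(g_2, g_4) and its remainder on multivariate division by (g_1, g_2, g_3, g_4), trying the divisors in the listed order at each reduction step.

lcm(LM(g_2), LM(g_4)) = u*v**3.
S = (lcm/LT(g_2))·g_2 − (lcm/LT(g_4))·g_4 = -3/2*u*v**2 - 1/2*u*v + 4*u - 2*v**2.
Reduce S modulo (g_1, g_2, g_3, g_4) in that order:
  leading term u*v**2: subtract (3/2*v)·g_1 from -3/2*u*v**2 - 1/2*u*v + 4*u - 2*v**2 → -8*u*v + 4*u + 6*v**3 + 7*v**2 - 9*v
  leading term u*v: subtract (8)·g_1 from -8*u*v + 4*u + 6*v**3 + 7*v**2 - 9*v → -36*u + 6*v**3 + 39*v**2 + 39*v - 48
  leading term u: subtract (6)·g_3 from -36*u + 6*v**3 + 39*v**2 + 39*v - 48 → 6*v**3 + 15*v**2 + 3*v - 24
  leading term v**3: subtract (9)·g_4 from 6*v**3 + 15*v**2 + 3*v - 24 → 0
The remainder is 0, so this S-polynomial contributes no new basis element.

S(g_2, g_4) = -3/2*u*v**2 - 1/2*u*v + 4*u - 2*v**2; remainder on division = 0.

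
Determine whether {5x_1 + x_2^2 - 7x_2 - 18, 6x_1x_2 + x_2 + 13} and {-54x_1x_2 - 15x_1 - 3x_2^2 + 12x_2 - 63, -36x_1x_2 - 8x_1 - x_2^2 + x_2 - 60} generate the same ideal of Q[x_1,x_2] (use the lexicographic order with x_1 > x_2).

No, the ideals differ.

Since reduced Gröbner bases are canonical representatives of ideals under a given ordering, it suffices to compute and compare them.
Buchberger on the first generating set:
f_1 = 5x_1 + x_2^2 - 7x_2 - 18, LT = x_1.
f_2 = 6x_1x_2 + x_2 + 13, LT = x_1x_2.

S(f_1,f_2): lcm = x_1x_2. S = 1/5x_2^3 - 7/5x_2^2 - 113/30x_2 - 13/6.
  reduce S modulo (f_1, f_2):
  remainder 1/5x_2^3 - 7/5x_2^2 - 113/30x_2 - 13/6 ≠ 0; add g_3 = 1/5x_2^3 - 7/5x_2^2 - 113/30x_2 - 13/6 to the basis.

The other S-polynomials (S(f_1,g_3), S(f_2,g_3)) all reduce to 0 modulo the current basis, so we have a Gröbner basis.
Inter-reduce: drop elements whose leading term is divisible by another's, tail-reduce, and make monic.
Reduced Gröbner basis: {x_1 + 1/5x_2^2 - 7/5x_2 - 18/5, x_2^3 - 7x_2^2 - 113/6x_2 - 65/6}.

Buchberger on the second generating set:
h_1 = -54x_1x_2 - 15x_1 - 3x_2^2 + 12x_2 - 63, LT = x_1x_2.
h_2 = -36x_1x_2 - 8x_1 - x_2^2 + x_2 - 60, LT = x_1x_2.

S(h_1,h_2): lcm = x_1x_2. S = 1/18x_1 + 1/36x_2^2 - 7/36x_2 - 1/2.
  reduce S modulo (h_1, h_2):
  remainder 1/18x_1 + 1/36x_2^2 - 7/36x_2 - 1/2 ≠ 0; add k_3 = 1/18x_1 + 1/36x_2^2 - 7/36x_2 - 1/2 to the basis.

S(h_1,k_3): lcm = x_1x_2. S = 5/18x_1 - 1/2x_2^3 + 32/9x_2^2 + 79/9x_2 + 7/6.
  reduce S modulo (h_1, h_2, k_3):
  remainder -1/2x_2^3 + 41/12x_2^2 + 39/4x_2 + 11/3 ≠ 0; add k_4 = -1/2x_2^3 + 41/12x_2^2 + 39/4x_2 + 11/3 to the basis.

The other S-polynomials (S(h_2,k_3), S(h_1,k_4), S(h_2,k_4), S(k_3,k_4)) all reduce to 0 modulo the current basis, so we have a Gröbner basis.
Inter-reduce: drop elements whose leading term is divisible by another's, tail-reduce, and make monic.
Reduced Gröbner basis: {x_1 + 1/2x_2^2 - 7/2x_2 - 9, x_2^3 - 41/6x_2^2 - 39/2x_2 - 22/3}.

Since the reduced bases disagree, the two ideals are not the same.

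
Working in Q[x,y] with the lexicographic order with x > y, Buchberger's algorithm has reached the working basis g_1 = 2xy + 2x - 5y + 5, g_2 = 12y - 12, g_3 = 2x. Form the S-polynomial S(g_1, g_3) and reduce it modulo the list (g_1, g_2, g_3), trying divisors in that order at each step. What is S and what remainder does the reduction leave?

lcm(LM(g_1), LM(g_3)) = xy.
S = (lcm/LT(g_1))·g_1 − (lcm/LT(g_3))·g_3 = x - \tfrac{5}{2}y + \tfrac{5}{2}.
Reduce S modulo (g_1, g_2, g_3) in that order:
  leading term x: subtract (\tfrac{1}{2})·g_3 from x - \tfrac{5}{2}y + \tfrac{5}{2} → -\tfrac{5}{2}y + \tfrac{5}{2}
  leading term y: subtract (-\tfrac{5}{24})·g_2 from -\tfrac{5}{2}y + \tfrac{5}{2} → 0
The remainder is 0, so this S-polynomial contributes no new basis element.
An S-polynomial is built so that the two leading terms cancel; whether anything survives reduction is exactly the Gröbner-basis criterion.

S(g_1, g_3) = x - \tfrac{5}{2}y + \tfrac{5}{2}; remainder on division = 0.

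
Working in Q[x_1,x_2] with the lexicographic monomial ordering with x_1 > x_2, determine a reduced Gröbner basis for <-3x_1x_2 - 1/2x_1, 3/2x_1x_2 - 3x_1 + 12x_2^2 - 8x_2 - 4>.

G = {x_1 - 48/13x_2^2 + 32/13x_2 + 16/13, x_2^3 - 1/2x_2^2 - 4/9x_2 - 1/18}

f_1 = -3x_1x_2 - 1/2x_1, LT = x_1x_2.
f_2 = 3/2x_1x_2 - 3x_1 + 12x_2^2 - 8x_2 - 4, LT = x_1x_2.

S(f_1,f_2): lcm = x_1x_2. S = 13/6x_1 - 8x_2^2 + 16/3x_2 + 8/3.
  leading term x_1: no divisor's leading term divides it; move 13/6x_1 to the remainder.
  leading term x_2^2: no divisor's leading term divides it; move -8x_2^2 to the remainder.
  leading term x_2: no divisor's leading term divides it; move 16/3x_2 to the remainder.
  leading term 1: no divisor's leading term divides it; move 8/3 to the remainder.
  remainder 13/6x_1 - 8x_2^2 + 16/3x_2 + 8/3 ≠ 0; add g_3 = 13/6x_1 - 8x_2^2 + 16/3x_2 + 8/3 to the basis.

S(f_1,g_3): lcm = x_1x_2. S = 1/6x_1 + 48/13x_2^3 - 32/13x_2^2 - 16/13x_2.
  leading term x_1: subtract (1/13)·g_3 from 1/6x_1 + 48/13x_2^3 - 32/13x_2^2 - 16/13x_2 → 48/13x_2^3 - 24/13x_2^2 - 64/39x_2 - 8/39
  leading term x_2^3: no divisor's leading term divides it; move 48/13x_2^3 to the remainder.
  leading term x_2^2: no divisor's leading term divides it; move -24/13x_2^2 to the remainder.
  leading term x_2: no divisor's leading term divides it; move -64/39x_2 to the remainder.
  leading term 1: no divisor's leading term divides it; move -8/39 to the remainder.
  remainder 48/13x_2^3 - 24/13x_2^2 - 64/39x_2 - 8/39 ≠ 0; add g_4 = 48/13x_2^3 - 24/13x_2^2 - 64/39x_2 - 8/39 to the basis.

The other S-polynomials (S(f_2,g_3), S(f_1,g_4), S(f_2,g_4), S(g_3,g_4)) all reduce to 0 modulo the current basis, so we have a Gröbner basis.
Inter-reduce: drop elements whose leading term is divisible by another's, tail-reduce, and make monic.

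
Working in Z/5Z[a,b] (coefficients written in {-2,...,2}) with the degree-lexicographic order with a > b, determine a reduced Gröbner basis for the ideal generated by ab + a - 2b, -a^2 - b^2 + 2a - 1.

f_1 = ab + a - 2b, LT = ab.
f_2 = -a^2 - b^2 + 2a - 1, LT = a^2.

S(f_1,f_2): lcm = a^2b. S = -b^3 + a^2 - b.
  leading term b^3: no divisor's leading term divides it; move -b^3 to the remainder.
  leading term a^2: subtract (-1)·f_2 from a^2 - b → -b^2 + 2a - b - 1
  leading term b^2: no divisor's leading term divides it; move -b^2 to the remainder.
  leading term a: no divisor's leading term divides it; move 2a to the remainder.
  leading term b: no divisor's leading term divides it; move -b to the remainder.
  leading term 1: no divisor's leading term divides it; move -1 to the remainder.
  remainder -b^3 - b^2 + 2a - b - 1 ≠ 0; add g_3 = -b^3 - b^2 + 2a - b - 1 to the basis.

The other S-polynomials (S(f_1,g_3), S(f_2,g_3)) all reduce to 0 modulo the current basis, so we have a Gröbner basis.

G = {b^3 + b^2 - 2a + b + 1, a^2 + b^2 - 2a + 1, ab + a - 2b}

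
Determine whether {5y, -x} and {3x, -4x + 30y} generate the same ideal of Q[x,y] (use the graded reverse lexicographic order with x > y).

Since reduced Gröbner bases are canonical representatives of ideals under a given ordering, it suffices to compute and compare them.
Buchberger on the first generating set:
f_1 = 5y, LT = y.
f_2 = -x, LT = x.

The S-polynomials (S(f_1,f_2)) all reduce to 0 modulo the current basis, so we have a Gröbner basis.
Inter-reduce: drop elements whose leading term is divisible by another's, tail-reduce, and make monic.
Reduced Gröbner basis: {x, y}.

Buchberger on the second generating set:
h_1 = 3x, LT = x.
h_2 = -4x + 30y, LT = x.

S(h_1,h_2): lcm = x. S = \tfrac{15}{2}y.
  leading term y: no divisor's leading term divides it; move \tfrac{15}{2}y to the remainder.
  remainder \tfrac{15}{2}y ≠ 0; add k_3 = \tfrac{15}{2}y to the basis.

The other S-polynomials (S(h_1,k_3), S(h_2,k_3)) all reduce to 0 modulo the current basis, so we have a Gröbner basis.
Inter-reduce: drop elements whose leading term is divisible by another's, tail-reduce, and make monic.
Reduced Gröbner basis: {x, y}.

These coincide, so the ideals are equal.

Yes, the ideals are equal.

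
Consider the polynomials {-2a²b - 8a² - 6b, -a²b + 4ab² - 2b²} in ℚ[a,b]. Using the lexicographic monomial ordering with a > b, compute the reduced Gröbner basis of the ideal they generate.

G = {a² + 13/3b³ + ⅓b² + ¾b, ab² - 13/3b³ - ⅚b², b⁴ + 53/13b³ + 25/52b²}

f_1 = -2a²b - 8a² - 6b, LT = a²b.
f_2 = -a²b + 4ab² - 2b², LT = a²b.

S(f_1,f_2): lcm = a²b. S = 4a² + 4ab² - 2b² + 3b.
  leading term a²: no divisor's leading term divides it; move 4a² to the remainder.
  leading term ab²: no divisor's leading term divides it; move 4ab² to the remainder.
  leading term b²: no divisor's leading term divides it; move -2b² to the remainder.
  leading term b: no divisor's leading term divides it; move 3b to the remainder.
  remainder 4a² + 4ab² - 2b² + 3b ≠ 0; add g_3 = 4a² + 4ab² - 2b² + 3b to the basis.

S(f_1,g_3): lcm = a²b. S = 4a² - ab³ + ½b³ - ¾b² + 3b.
  leading term a²: subtract (1)·g_3 from 4a² - ab³ + ½b³ - ¾b² + 3b → -ab³ - 4ab² + ½b³ + 5/4b²
  leading term ab³: no divisor's leading term divides it; move -ab³ to the remainder.
  leading term ab²: no divisor's leading term divides it; move -4ab² to the remainder.
  leading term b³: no divisor's leading term divides it; move ½b³ to the remainder.
  leading term b²: no divisor's leading term divides it; move 5/4b² to the remainder.
  remainder -ab³ - 4ab² + ½b³ + 5/4b² ≠ 0; add g_4 = -ab³ - 4ab² + ½b³ + 5/4b² to the basis.

S(f_1,g_4): lcm = a²b³. S = ½ab³ + 5/4ab² + 3b³.
  leading term ab³: subtract (-½)·g_4 from ½ab³ + 5/4ab² + 3b³ → -¾ab² + 13/4b³ + ⅝b²
  leading term ab²: no divisor's leading term divides it; move -¾ab² to the remainder.
  leading term b³: no divisor's leading term divides it; move 13/4b³ to the remainder.
  leading term b²: no divisor's leading term divides it; move ⅝b² to the remainder.
  remainder -¾ab² + 13/4b³ + ⅝b² ≠ 0; add g_5 = -¾ab² + 13/4b³ + ⅝b² to the basis.

S(g_4,g_5): lcm = ab³. S = 4ab² + 13/3b⁴ + ⅓b³ - 5/4b².
  leading term ab²: subtract (-16/3)·g_5 from 4ab² + 13/3b⁴ + ⅓b³ - 5/4b² → 13/3b⁴ + 53/3b³ + 25/12b²
  leading term b⁴: no divisor's leading term divides it; move 13/3b⁴ to the remainder.
  leading term b³: no divisor's leading term divides it; move 53/3b³ to the remainder.
  leading term b²: no divisor's leading term divides it; move 25/12b² to the remainder.
  remainder 13/3b⁴ + 53/3b³ + 25/12b² ≠ 0; add g_6 = 13/3b⁴ + 53/3b³ + 25/12b² to the basis.

The other S-polynomials (S(f_2,g_3), S(f_2,g_4), S(g_3,g_4), S(f_1,g_5), S(f_2,g_5), S(g_3,g_5), S(f_1,g_6), S(f_2,g_6), S(g_3,g_6), S(g_4,g_6), S(g_5,g_6)) all reduce to 0 modulo the current basis, so we have a Gröbner basis.
Inter-reduce: drop elements whose leading term is divisible by another's, tail-reduce, and make monic.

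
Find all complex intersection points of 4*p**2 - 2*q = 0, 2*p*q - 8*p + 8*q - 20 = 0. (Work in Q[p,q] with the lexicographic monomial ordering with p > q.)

Compute a lex Gröbner basis by Buchberger's algorithm.
f_1 = 4*p**2 - 2*q, LT = p**2.
f_2 = 2*p*q - 8*p + 8*q - 20, LT = p*q.

S(f_1,f_2): lcm = p**2*q. S = 4*p**2 - 4*p*q + 10*p - 1/2*q**2.
  leading term p**2: subtract (1)·f_1 from 4*p**2 - 4*p*q + 10*p - 1/2*q**2 → -4*p*q + 10*p - 1/2*q**2 + 2*q
  leading term p*q: subtract (-2)·f_2 from -4*p*q + 10*p - 1/2*q**2 + 2*q → -6*p - 1/2*q**2 + 18*q - 40
  leading term p: no divisor's leading term divides it; move -6*p to the remainder.
  leading term q**2: no divisor's leading term divides it; move -1/2*q**2 to the remainder.
  leading term q: no divisor's leading term divides it; move 18*q to the remainder.
  leading term 1: no divisor's leading term divides it; move -40 to the remainder.
  remainder -6*p - 1/2*q**2 + 18*q - 40 ≠ 0; add h_3 = -6*p - 1/2*q**2 + 18*q - 40 to the basis.

S(f_2,h_3): lcm = p*q. S = -4*p - 1/12*q**3 + 3*q**2 - 8/3*q - 10.
  leading term p: subtract (2/3)·h_3 from -4*p - 1/12*q**3 + 3*q**2 - 8/3*q - 10 → -1/12*q**3 + 10/3*q**2 - 44/3*q + 50/3
  leading term q**3: no divisor's leading term divides it; move -1/12*q**3 to the remainder.
  leading term q**2: no divisor's leading term divides it; move 10/3*q**2 to the remainder.
  leading term q: no divisor's leading term divides it; move -44/3*q to the remainder.
  leading term 1: no divisor's leading term divides it; move 50/3 to the remainder.
  remainder -1/12*q**3 + 10/3*q**2 - 44/3*q + 50/3 ≠ 0; add h_4 = -1/12*q**3 + 10/3*q**2 - 44/3*q + 50/3 to the basis.

The other S-polynomials (S(f_1,h_3), S(f_1,h_4), S(f_2,h_4), S(h_3,h_4)) all reduce to 0 modulo the current basis, so we have a Gröbner basis.
Inter-reduce: drop elements whose leading term is divisible by another's, tail-reduce, and make monic.
Reduced Gröbner basis: {p + 1/12*q**2 - 3*q + 20/3, q**3 - 40*q**2 + 176*q - 200}.

From the last basis element, q**3 - 40*q**2 + 176*q - 200 = 0, so q takes values in {2, 19 - 3*sqrt(29), 3*sqrt(29) + 19}. Each choice, substituted upward through the basis, yields the corresponding point(s) of the solution set.
  q = 2: the earlier basis element becomes p + 1 = 0, giving p = -1 — point (-1, 2).
  q = 19 - 3*sqrt(29): the earlier basis element becomes p - sqrt(29)/2 + 3/2 = 0, giving p = -3/2 + sqrt(29)/2 — point (-3/2 + sqrt(29)/2, 19 - 3*sqrt(29)).
  q = 3*sqrt(29) + 19: the earlier basis element becomes p + 3/2 + sqrt(29)/2 = 0, giving p = -sqrt(29)/2 - 3/2 — point (-sqrt(29)/2 - 3/2, 3*sqrt(29) + 19).
Substituting each solution back into the original system confirms all equations vanish.
A lex Gröbner basis triangularizes the system, enabling back-substitution.

{(-1, 2), (-3/2 + sqrt(29)/2, 19 - 3*sqrt(29)), (-sqrt(29)/2 - 3/2, 3*sqrt(29) + 19)}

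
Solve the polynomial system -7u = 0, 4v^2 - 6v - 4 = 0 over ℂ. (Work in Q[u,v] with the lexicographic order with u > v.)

Compute a lex Gröbner basis by Buchberger's algorithm.
f_1 = -7u, LT = u.
f_2 = 4v^2 - 6v - 4, LT = v^2.

The S-polynomials (S(f_1,f_2)) all reduce to 0 modulo the current basis, so we have a Gröbner basis.
Inter-reduce: drop elements whose leading term is divisible by another's, tail-reduce, and make monic.
Reduced Gröbner basis: {u, v^2 - 3/2v - 1}.

The lex basis is triangular: the last element involves only v. Solving v^2 - 3/2v - 1 = 0 gives v ∈ {-1/2, 2}; substituting each value into the earlier elements determines the remaining variables.
  v = -1/2: the earlier basis element becomes u = 0, giving u = 0 — point (0, -1/2).
  v = 2: the earlier basis element becomes u = 0, giving u = 0 — point (0, 2).
Zero-dimensionality of the ideal guarantees finitely many solutions over ℂ.

{(0, -1/2), (0, 2)}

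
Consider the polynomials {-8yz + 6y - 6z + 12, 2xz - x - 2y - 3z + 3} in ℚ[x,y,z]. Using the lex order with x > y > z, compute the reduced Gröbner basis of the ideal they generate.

The reduced Gröbner basis is the canonical form of the ideal for this ordering.

f_1 = -8yz + 6y - 6z + 12, LT = yz.
f_2 = 2xz - x - 2y - 3z + 3, LT = xz.

S(f_1,f_2): lcm = xyz. S = -¼xy + ¾xz - 3/2x + y² + 3/2yz - 3/2y.
  leading term xy: no divisor's leading term divides it; move -¼xy to the remainder.
  leading term xz: subtract (⅜)·f_2 from ¾xz - 3/2x + y² + 3/2yz - 3/2y → -9/8x + y² + 3/2yz - ¾y + 9/8z - 9/8
  leading term x: no divisor's leading term divides it; move -9/8x to the remainder.
  leading term y²: no divisor's leading term divides it; move y² to the remainder.
  leading term yz: subtract (-3/16)·f_1 from 3/2yz - ¾y + 9/8z - 9/8 → ⅜y + 9/8
  leading term y: no divisor's leading term divides it; move ⅜y to the remainder.
  leading term 1: no divisor's leading term divides it; move 9/8 to the remainder.
  remainder -¼xy - 9/8x + y² + ⅜y + 9/8 ≠ 0; add g_3 = -¼xy - 9/8x + y² + ⅜y + 9/8 to the basis.

The other S-polynomials (S(f_1,g_3), S(f_2,g_3)) all reduce to 0 modulo the current basis, so we have a Gröbner basis.

G = {xy + 9/2x - 4y² - 3/2y - 9/2, xz - ½x - y - 3/2z + 3/2, yz - ¾y + ¾z - 3/2}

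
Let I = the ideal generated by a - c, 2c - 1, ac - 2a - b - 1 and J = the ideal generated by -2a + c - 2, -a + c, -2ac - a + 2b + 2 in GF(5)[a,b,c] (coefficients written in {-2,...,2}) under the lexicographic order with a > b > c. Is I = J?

Yes, the ideals are equal.

Equality of ideals is decidable: compute both reduced Gröbner bases (unique for the ordering) and check whether they agree.
Buchberger on the first generating set:
f_1 = a - c, LT = a.
f_2 = 2c - 1, LT = c.
f_3 = ac - 2a - b - 1, LT = ac.

S(f_1,f_3): lcm = ac. S = 2a + b - c^2 + 1.
  leading term a: subtract (2)·f_1 from 2a + b - c^2 + 1 → b - c^2 + 2c + 1
  leading term b: no divisor's leading term divides it; move b to the remainder.
  leading term c^2: subtract (2c)·f_2 from -c^2 + 2c + 1 → -c + 1
  leading term c: subtract (2)·f_2 from -c + 1 → -2
  leading term 1: no divisor's leading term divides it; move -2 to the remainder.
  remainder b - 2 ≠ 0; add g_4 = b - 2 to the basis.

The other S-polynomials (S(f_1,f_2), S(f_2,f_3), S(f_1,g_4), S(f_2,g_4), S(f_3,g_4)) all reduce to 0 modulo the current basis, so we have a Gröbner basis.
Inter-reduce: drop elements whose leading term is divisible by another's, tail-reduce, and make monic.
Reduced Gröbner basis: {a + 2, b - 2, c + 2}.

Buchberger on the second generating set:
h_1 = -2a + c - 2, LT = a.
h_2 = -a + c, LT = a.
h_3 = -2ac - a + 2b + 2, LT = ac.

S(h_1,h_2): lcm = a. S = -2c + 1.
  leading term c: no divisor's leading term divides it; move -2c to the remainder.
  leading term 1: no divisor's leading term divides it; move 1 to the remainder.
  remainder -2c + 1 ≠ 0; add k_4 = -2c + 1 to the basis.

S(h_1,h_3): lcm = ac. S = 2a + b + 2c^2 + c + 1.
  leading term a: subtract (-1)·h_1 from 2a + b + 2c^2 + c + 1 → b + 2c^2 + 2c - 1
  leading term b: no divisor's leading term divides it; move b to the remainder.
  leading term c^2: subtract (-c)·k_4 from 2c^2 + 2c - 1 → -2c - 1
  leading term c: subtract (1)·k_4 from -2c - 1 → -2
  leading term 1: no divisor's leading term divides it; move -2 to the remainder.
  remainder b - 2 ≠ 0; add k_5 = b - 2 to the basis.

The other S-polynomials (S(h_2,h_3), S(h_1,k_4), S(h_2,k_4), S(h_3,k_4), S(h_1,k_5), S(h_2,k_5), S(h_3,k_5), S(k_4,k_5)) all reduce to 0 modulo the current basis, so we have a Gröbner basis.
Inter-reduce: drop elements whose leading term is divisible by another's, tail-reduce, and make monic.
Reduced Gröbner basis: {a + 2, b - 2, c + 2}.

These coincide, so the ideals are equal.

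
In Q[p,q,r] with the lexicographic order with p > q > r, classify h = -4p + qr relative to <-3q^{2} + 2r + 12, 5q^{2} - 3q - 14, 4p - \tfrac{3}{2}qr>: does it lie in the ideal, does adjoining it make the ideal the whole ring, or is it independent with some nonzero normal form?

First compute the reduced Gröbner basis of I by Buchberger's algorithm.
f_1 = -3q^{2} + 2r + 12, LT = q^{2}.
f_2 = 5q^{2} - 3q - 14, LT = q^{2}.
f_3 = 4p - \tfrac{3}{2}qr, LT = p.

S(f_1,f_2): lcm = q^{2}. S = \tfrac{3}{5}q - \tfrac{2}{3}r - \tfrac{6}{5}.
  leading term q: no divisor's leading term divides it; move \tfrac{3}{5}q to the remainder.
  leading term r: no divisor's leading term divides it; move -\tfrac{2}{3}r to the remainder.
  leading term 1: no divisor's leading term divides it; move -\tfrac{6}{5} to the remainder.
  remainder \tfrac{3}{5}q - \tfrac{2}{3}r - \tfrac{6}{5} ≠ 0; add k_4 = \tfrac{3}{5}q - \tfrac{2}{3}r - \tfrac{6}{5} to the basis.

S(f_1,f_3): leading monomials are coprime, so the S-polynomial reduces to 0 (Buchberger's first criterion).
S(f_2,f_3): leading monomials are coprime, so the S-polynomial reduces to 0 (Buchberger's first criterion).
S(f_1,k_4): lcm = q^{2}. S = \tfrac{10}{9}qr + 2q - \tfrac{2}{3}r - 4.
  leading term qr: subtract (\tfrac{50}{27}r)·k_4 from \tfrac{10}{9}qr + 2q - \tfrac{2}{3}r - 4 → 2q + \tfrac{100}{81}r^{2} + \tfrac{14}{9}r - 4
  leading term q: subtract (\tfrac{10}{3})·k_4 from 2q + \tfrac{100}{81}r^{2} + \tfrac{14}{9}r - 4 → \tfrac{100}{81}r^{2} + \tfrac{34}{9}r
  leading term r^{2}: no divisor's leading term divides it; move \tfrac{100}{81}r^{2} to the remainder.
  leading term r: no divisor's leading term divides it; move \tfrac{34}{9}r to the remainder.
  remainder \tfrac{100}{81}r^{2} + \tfrac{34}{9}r ≠ 0; add k_5 = \tfrac{100}{81}r^{2} + \tfrac{34}{9}r to the basis.

S(f_2,k_4): lcm = q^{2}. S = \tfrac{10}{9}qr + \tfrac{7}{5}q - \tfrac{14}{5}.
  leading term qr: subtract (\tfrac{50}{27}r)·k_4 from \tfrac{10}{9}qr + \tfrac{7}{5}q - \tfrac{14}{5} → \tfrac{7}{5}q + \tfrac{100}{81}r^{2} + \tfrac{20}{9}r - \tfrac{14}{5}
  leading term q: subtract (\tfrac{7}{3})·k_4 from \tfrac{7}{5}q + \tfrac{100}{81}r^{2} + \tfrac{20}{9}r - \tfrac{14}{5} → \tfrac{100}{81}r^{2} + \tfrac{34}{9}r
  leading term r^{2}: subtract (1)·k_5 from \tfrac{100}{81}r^{2} + \tfrac{34}{9}r → 0
  remainder 0.

S(f_3,k_4): leading monomials are coprime, so the S-polynomial reduces to 0 (Buchberger's first criterion).
S(f_1,k_5): leading monomials are coprime, so the S-polynomial reduces to 0 (Buchberger's first criterion).
S(f_2,k_5): leading monomials are coprime, so the S-polynomial reduces to 0 (Buchberger's first criterion).
S(f_3,k_5): leading monomials are coprime, so the S-polynomial reduces to 0 (Buchberger's first criterion).
S(k_4,k_5): leading monomials are coprime, so the S-polynomial reduces to 0 (Buchberger's first criterion).
Every S-polynomial of the final basis reduces to 0, so we have a Gröbner basis.
Inter-reduce: drop elements whose leading term is divisible by another's, tail-reduce, and make monic.
Reduced Gröbner basis: {p + \tfrac{21}{40}r, q - \tfrac{10}{9}r - 2, r^{2} + \tfrac{153}{50}r}.
Label its elements g_1 = p + \tfrac{21}{40}r, g_2 = q - \tfrac{10}{9}r - 2, g_3 = r^{2} + \tfrac{153}{50}r.

Reduce h = -4p + qr modulo G:
  leading term p: subtract (-4)·g_1 from -4p + qr → qr + \tfrac{21}{10}r
  leading term qr: subtract (r)·g_2 from qr + \tfrac{21}{10}r → \tfrac{10}{9}r^{2} + \tfrac{41}{10}r
  leading term r^{2}: subtract (\tfrac{10}{9})·g_3 from \tfrac{10}{9}r^{2} + \tfrac{41}{10}r → \tfrac{7}{10}r
  leading term r: no divisor's leading term divides it; move \tfrac{7}{10}r to the remainder.
  normal form = \tfrac{7}{10}r.
The normal form is nonzero, so h ∉ I. Since h minus its normal form lies in I, I + (h) = I + (n) where n = \tfrac{7}{10}r; decide whether this ideal is the whole ring.
Run Buchberger on G together with n (pairs among the g_i already reduce to 0 since G is a Gröbner basis):
g_1 = p + \tfrac{21}{40}r, LT = p.
g_2 = q - \tfrac{10}{9}r - 2, LT = q.
g_3 = r^{2} + \tfrac{153}{50}r, LT = r^{2}.
n = \tfrac{7}{10}r, LT = r.

S(g_1,g_2): leading monomials are coprime, so the S-polynomial reduces to 0 (Buchberger's first criterion).
S(g_1,g_3): leading monomials are coprime, so the S-polynomial reduces to 0 (Buchberger's first criterion).
S(g_1,n): leading monomials are coprime, so the S-polynomial reduces to 0 (Buchberger's first criterion).
S(g_2,g_3): leading monomials are coprime, so the S-polynomial reduces to 0 (Buchberger's first criterion).
S(g_2,n): leading monomials are coprime, so the S-polynomial reduces to 0 (Buchberger's first criterion).
S(g_3,n): lcm = r^{2}. S = \tfrac{153}{50}r.
  leading term r: subtract (\tfrac{153}{35})·n from \tfrac{153}{50}r → 0
  remainder 0.

Every S-polynomial of the final basis reduces to 0, so we have a Gröbner basis.
Inter-reduce: drop elements whose leading term is divisible by another's, tail-reduce, and make monic.
Reduced Gröbner basis: {p, q - 2, r}.
The reduced Gröbner basis of I + (h) is {p, q - 2, r} ≠ {1}, a proper ideal, so the enlarged system stays consistent: h is independent of I, with normal form \tfrac{7}{10}r.

-4p + qr is independent of I; its normal form modulo I is \tfrac{7}{10}r.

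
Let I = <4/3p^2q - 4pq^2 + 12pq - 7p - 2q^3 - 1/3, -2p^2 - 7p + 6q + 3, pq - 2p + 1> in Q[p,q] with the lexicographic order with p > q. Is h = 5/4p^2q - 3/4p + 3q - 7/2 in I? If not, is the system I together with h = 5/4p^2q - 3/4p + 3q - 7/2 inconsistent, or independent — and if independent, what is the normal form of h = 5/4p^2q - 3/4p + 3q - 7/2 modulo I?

5/4p^2q - 3/4p + 3q - 7/2 lies in I (it reduces to 0).

First compute the reduced Gröbner basis of I by Buchberger's algorithm.
f_1 = 4/3p^2q - 4pq^2 + 12pq - 7p - 2q^3 - 1/3, LT = p^2q.
f_2 = -2p^2 - 7p + 6q + 3, LT = p^2.
f_3 = pq - 2p + 1, LT = pq.

S(f_1,f_2): lcm = p^2q. S = -3pq^2 + 11/2pq - 21/4p - 3/2q^3 + 3q^2 + 3/2q - 1/4.
  leading term pq^2: subtract (-3q)·f_3 from -3pq^2 + 11/2pq - 21/4p - 3/2q^3 + 3q^2 + 3/2q - 1/4 → -1/2pq - 21/4p - 3/2q^3 + 3q^2 + 9/2q - 1/4
  leading term pq: subtract (-1/2)·f_3 from -1/2pq - 21/4p - 3/2q^3 + 3q^2 + 9/2q - 1/4 → -25/4p - 3/2q^3 + 3q^2 + 9/2q + 1/4
  leading term p: no divisor's leading term divides it; move -25/4p to the remainder.
  leading term q^3: no divisor's leading term divides it; move -3/2q^3 to the remainder.
  leading term q^2: no divisor's leading term divides it; move 3q^2 to the remainder.
  leading term q: no divisor's leading term divides it; move 9/2q to the remainder.
  leading term 1: no divisor's leading term divides it; move 1/4 to the remainder.
  remainder -25/4p - 3/2q^3 + 3q^2 + 9/2q + 1/4 ≠ 0; add k_4 = -25/4p - 3/2q^3 + 3q^2 + 9/2q + 1/4 to the basis.

S(f_1,f_3): lcm = p^2q. S = 2p^2 - 3pq^2 + 9pq - 25/4p - 3/2q^3 - 1/4.
  leading term p^2: subtract (-1)·f_2 from 2p^2 - 3pq^2 + 9pq - 25/4p - 3/2q^3 - 1/4 → -3pq^2 + 9pq - 53/4p - 3/2q^3 + 6q + 11/4
  leading term pq^2: subtract (-3q)·f_3 from -3pq^2 + 9pq - 53/4p - 3/2q^3 + 6q + 11/4 → 3pq - 53/4p - 3/2q^3 + 9q + 11/4
  leading term pq: subtract (3)·f_3 from 3pq - 53/4p - 3/2q^3 + 9q + 11/4 → -29/4p - 3/2q^3 + 9q - 1/4
  leading term p: subtract (29/25)·k_4 from -29/4p - 3/2q^3 + 9q - 1/4 → 6/25q^3 - 87/25q^2 + 189/50q - 27/50
  leading term q^3: no divisor's leading term divides it; move 6/25q^3 to the remainder.
  leading term q^2: no divisor's leading term divides it; move -87/25q^2 to the remainder.
  leading term q: no divisor's leading term divides it; move 189/50q to the remainder.
  leading term 1: no divisor's leading term divides it; move -27/50 to the remainder.
  remainder 6/25q^3 - 87/25q^2 + 189/50q - 27/50 ≠ 0; add k_5 = 6/25q^3 - 87/25q^2 + 189/50q - 27/50 to the basis.

S(f_1,k_4): lcm = p^2q. S = -6/25pq^4 + 12/25pq^3 - 57/25pq^2 + 226/25pq - 21/4p - 3/2q^3 - 1/4.
  leading term pq^4: subtract (-6/25q^3)·f_3 from -6/25pq^4 + 12/25pq^3 - 57/25pq^2 + 226/25pq - 21/4p - 3/2q^3 - 1/4 → -57/25pq^2 + 226/25pq - 21/4p - 63/50q^3 - 1/4
  leading term pq^2: subtract (-57/25q)·f_3 from -57/25pq^2 + 226/25pq - 21/4p - 63/50q^3 - 1/4 → 112/25pq - 21/4p - 63/50q^3 + 57/25q - 1/4
  leading term pq: subtract (112/25)·f_3 from 112/25pq - 21/4p - 63/50q^3 + 57/25q - 1/4 → 371/100p - 63/50q^3 + 57/25q - 473/100
  leading term p: subtract (-371/625)·k_4 from 371/100p - 63/50q^3 + 57/25q - 473/100 → -1344/625q^3 + 1113/625q^2 + 6189/1250q - 5727/1250
  leading term q^3: subtract (-224/25)·k_5 from -1344/625q^3 + 1113/625q^2 + 6189/1250q - 5727/1250 → -147/5q^2 + 1941/50q - 471/50
  leading term q^2: no divisor's leading term divides it; move -147/5q^2 to the remainder.
  leading term q: no divisor's leading term divides it; move 1941/50q to the remainder.
  leading term 1: no divisor's leading term divides it; move -471/50 to the remainder.
  remainder -147/5q^2 + 1941/50q - 471/50 ≠ 0; add k_6 = -147/5q^2 + 1941/50q - 471/50 to the basis.

S(f_3,k_4): lcm = pq. S = -2p - 6/25q^4 + 12/25q^3 + 18/25q^2 + 1/25q + 1.
  leading term p: subtract (8/25)·k_4 from -2p - 6/25q^4 + 12/25q^3 + 18/25q^2 + 1/25q + 1 → -6/25q^4 + 24/25q^3 - 6/25q^2 - 7/5q + 23/25
  leading term q^4: subtract (-q)·k_5 from -6/25q^4 + 24/25q^3 - 6/25q^2 - 7/5q + 23/25 → -63/25q^3 + 177/50q^2 - 97/50q + 23/25
  leading term q^3: subtract (-21/2)·k_5 from -63/25q^3 + 177/50q^2 - 97/50q + 23/25 → -33q^2 + 151/4q - 19/4
  leading term q^2: subtract (55/49)·k_6 from -33q^2 + 151/4q - 19/4 → -5707/980q + 5707/980
  leading term q: no divisor's leading term divides it; move -5707/980q to the remainder.
  leading term 1: no divisor's leading term divides it; move 5707/980 to the remainder.
  remainder -5707/980q + 5707/980 ≠ 0; add k_7 = -5707/980q + 5707/980 to the basis.

The other S-polynomials (S(f_2,f_3), S(f_2,k_4), S(f_1,k_5), S(f_2,k_5), S(f_3,k_5), S(k_4,k_5), S(f_1,k_6), S(f_2,k_6), S(f_3,k_6), S(k_4,k_6), S(k_5,k_6), S(f_1,k_7), S(f_2,k_7), S(f_3,k_7), S(k_4,k_7), S(k_5,k_7), S(k_6,k_7)) all reduce to 0 modulo the current basis, so we have a Gröbner basis.
Inter-reduce: drop elements whose leading term is divisible by another's, tail-reduce, and make monic.
Reduced Gröbner basis: {p - 1, q - 1}.
Label its elements g_1 = p - 1, g_2 = q - 1.

Reduce h = 5/4p^2q - 3/4p + 3q - 7/2 modulo G:
  leading term p^2q: subtract (5/4pq)·g_1 from 5/4p^2q - 3/4p + 3q - 7/2 → 5/4pq - 3/4p + 3q - 7/2
  leading term pq: subtract (5/4q)·g_1 from 5/4pq - 3/4p + 3q - 7/2 → -3/4p + 17/4q - 7/2
  leading term p: subtract (-3/4)·g_1 from -3/4p + 17/4q - 7/2 → 17/4q - 17/4
  leading term q: subtract (17/4)·g_2 from 17/4q - 17/4 → 0
  normal form = 0.
Since the normal form is 0, h ∈ I.

The remainder on division by a Gröbner basis is unique — it is the normal form.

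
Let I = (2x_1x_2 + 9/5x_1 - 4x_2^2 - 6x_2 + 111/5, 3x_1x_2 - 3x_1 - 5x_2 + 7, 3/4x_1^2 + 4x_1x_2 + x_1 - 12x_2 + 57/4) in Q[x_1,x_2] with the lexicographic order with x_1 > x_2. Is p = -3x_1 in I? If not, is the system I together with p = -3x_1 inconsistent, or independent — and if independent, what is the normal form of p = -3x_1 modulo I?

First compute the reduced Gröbner basis of I by Buchberger's algorithm.
f_1 = 2x_1x_2 + 9/5x_1 - 4x_2^2 - 6x_2 + 111/5, LT = x_1x_2.
f_2 = 3x_1x_2 - 3x_1 - 5x_2 + 7, LT = x_1x_2.
f_3 = 3/4x_1^2 + 4x_1x_2 + x_1 - 12x_2 + 57/4, LT = x_1^2.

S(f_1,f_2): lcm = x_1x_2. S = 19/10x_1 - 2x_2^2 - 4/3x_2 + 263/30.
  reduce S modulo (f_1, f_2, f_3):
  remainder 19/10x_1 - 2x_2^2 - 4/3x_2 + 263/30 ≠ 0; add h_4 = 19/10x_1 - 2x_2^2 - 4/3x_2 + 263/30 to the basis.

S(f_1,f_3): lcm = x_1^2x_2. S = 9/10x_1^2 - 22/3x_1x_2^2 - 13/3x_1x_2 + 111/10x_1 + 16x_2^2 - 19x_2.
  reduce S modulo (f_1, f_2, f_3, h_4):
  remainder -44/3x_2^3 + 100/57x_2^2 + 7386/95x_2 - 4292/95 ≠ 0; add h_5 = -44/3x_2^3 + 100/57x_2^2 + 7386/95x_2 - 4292/95 to the basis.

S(f_2,f_3): lcm = x_1^2x_2. S = -x_1^2 - 16/3x_1x_2^2 - 3x_1x_2 + 7/3x_1 + 16x_2^2 - 19x_2.
  reduce S modulo (f_1, f_2, f_3, h_4, h_5):
  remainder 6328/627x_2^2 - 121096/9405x_2 - 137488/9405 ≠ 0; add h_6 = 6328/627x_2^2 - 121096/9405x_2 - 137488/9405 to the basis.

S(f_1,h_4): lcm = x_1x_2. S = 9/10x_1 + 20/19x_2^3 - 74/57x_2^2 - 434/57x_2 + 111/10.
  reduce S modulo (f_1, f_2, f_3, h_4, h_5, h_6):
  remainder -228524/135261x_2 + 457048/135261 ≠ 0; add h_7 = -228524/135261x_2 + 457048/135261 to the basis.

The other S-polynomials (S(f_2,h_4), S(f_3,h_4), S(f_1,h_5), S(f_2,h_5), S(f_3,h_5), S(h_4,h_5), S(f_1,h_6), S(f_2,h_6), S(f_3,h_6), S(h_4,h_6), S(h_5,h_6), S(f_1,h_7), S(f_2,h_7), S(f_3,h_7), S(h_4,h_7), S(h_5,h_7), S(h_6,h_7)) all reduce to 0 modulo the current basis, so we have a Gröbner basis.
Inter-reduce: drop elements whose leading term is divisible by another's, tail-reduce, and make monic.
Reduced Gröbner basis: {x_1 - 1, x_2 - 2}.
Label its elements g_1 = x_1 - 1, g_2 = x_2 - 2.

Reduce p = -3x_1 modulo G:
  leading term x_1: subtract (-3)·g_1 from -3x_1 → -3
  leading term 1: no divisor's leading term divides it; move -3 to the remainder.
  normal form = -3.
The normal form is nonzero, so p ∉ I. Since p minus its normal form lies in I, I + (p) = I + (r) where r = -3; decide whether this ideal is the whole ring.
Here r = -3 is a nonzero constant, hence a unit: 1 ∈ I + (p), the Gröbner basis of I + (p) is {1}, and the enlarged system has no common solution — adjoining p is inconsistent.

Adjoining -3x_1 makes the ideal the whole ring: the system is inconsistent.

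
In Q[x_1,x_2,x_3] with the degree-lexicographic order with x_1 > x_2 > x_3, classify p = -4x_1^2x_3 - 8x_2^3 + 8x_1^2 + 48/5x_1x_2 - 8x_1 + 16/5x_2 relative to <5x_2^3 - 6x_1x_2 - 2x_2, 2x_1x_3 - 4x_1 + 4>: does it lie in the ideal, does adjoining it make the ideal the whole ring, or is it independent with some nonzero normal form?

-4x_1^2x_3 - 8x_2^3 + 8x_1^2 + 48/5x_1x_2 - 8x_1 + 16/5x_2 lies in I (it reduces to 0).

First compute the reduced Gröbner basis of I by Buchberger's algorithm.
f_1 = 5x_2^3 - 6x_1x_2 - 2x_2, LT = x_2^3.
f_2 = 2x_1x_3 - 4x_1 + 4, LT = x_1x_3.

The S-polynomials (S(f_1,f_2)) all reduce to 0 modulo the current basis, so we have a Gröbner basis.
Inter-reduce: drop elements whose leading term is divisible by another's, tail-reduce, and make monic.
Reduced Gröbner basis: {x_2^3 - 6/5x_1x_2 - 2/5x_2, x_1x_3 - 2x_1 + 2}.
Label its elements g_1 = x_2^3 - 6/5x_1x_2 - 2/5x_2, g_2 = x_1x_3 - 2x_1 + 2.

Reduce p = -4x_1^2x_3 - 8x_2^3 + 8x_1^2 + 48/5x_1x_2 - 8x_1 + 16/5x_2 modulo G:
  leading term x_1^2x_3: subtract (-4x_1)·g_2 from -4x_1^2x_3 - 8x_2^3 + 8x_1^2 + 48/5x_1x_2 - 8x_1 + 16/5x_2 → -8x_2^3 + 48/5x_1x_2 + 16/5x_2
  leading term x_2^3: subtract (-8)·g_1 from -8x_2^3 + 48/5x_1x_2 + 16/5x_2 → 0
  normal form = 0.
Since the normal form is 0, p ∈ I.

The remainder on division by a Gröbner basis is unique — it is the normal form.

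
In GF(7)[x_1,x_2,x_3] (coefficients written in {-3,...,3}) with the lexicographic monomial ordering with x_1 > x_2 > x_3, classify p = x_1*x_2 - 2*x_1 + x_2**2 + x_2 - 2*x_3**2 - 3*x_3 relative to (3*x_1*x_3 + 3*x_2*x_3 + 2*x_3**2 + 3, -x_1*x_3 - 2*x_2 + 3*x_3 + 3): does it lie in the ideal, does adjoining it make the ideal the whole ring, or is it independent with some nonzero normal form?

x_1*x_2 - 2*x_1 + x_2**2 + x_2 - 2*x_3**2 - 3*x_3 lies in I (it reduces to 0).

First compute the reduced Gröbner basis of I by Buchberger's algorithm.
f_1 = 3*x_1*x_3 + 3*x_2*x_3 + 2*x_3**2 + 3, LT = x_1*x_3.
f_2 = -x_1*x_3 - 2*x_2 + 3*x_3 + 3, LT = x_1*x_3.

S(f_1,f_2): lcm = x_1*x_3. S = x_2*x_3 - 2*x_2 + 3*x_3**2 + 3*x_3 - 3.
  leading term x_2*x_3: no divisor's leading term divides it; move x_2*x_3 to the remainder.
  leading term x_2: no divisor's leading term divides it; move -2*x_2 to the remainder.
  leading term x_3**2: no divisor's leading term divides it; move 3*x_3**2 to the remainder.
  leading term x_3: no divisor's leading term divides it; move 3*x_3 to the remainder.
  leading term 1: no divisor's leading term divides it; move -3 to the remainder.
  remainder x_2*x_3 - 2*x_2 + 3*x_3**2 + 3*x_3 - 3 ≠ 0; add h_3 = x_2*x_3 - 2*x_2 + 3*x_3**2 + 3*x_3 - 3 to the basis.

S(f_1,h_3): lcm = x_1*x_2*x_3. S = 2*x_1*x_2 - 3*x_1*x_3**2 - 3*x_1*x_3 + 3*x_1 + x_2**2*x_3 + 3*x_2*x_3**2 + x_2.
  leading term x_1*x_2: no divisor's leading term divides it; move 2*x_1*x_2 to the remainder.
  leading term x_1*x_3**2: subtract (-x_3)·f_1 from -3*x_1*x_3**2 - 3*x_1*x_3 + 3*x_1 + x_2**2*x_3 + 3*x_2*x_3**2 + x_2 → -3*x_1*x_3 + 3*x_1 + x_2**2*x_3 - x_2*x_3**2 + x_2 + 2*x_3**3 + 3*x_3
  leading term x_1*x_3: subtract (-1)·f_1 from -3*x_1*x_3 + 3*x_1 + x_2**2*x_3 - x_2*x_3**2 + x_2 + 2*x_3**3 + 3*x_3 → 3*x_1 + x_2**2*x_3 - x_2*x_3**2 + 3*x_2*x_3 + x_2 + 2*x_3**3 + 2*x_3**2 + 3*x_3 + 3
  leading term x_1: no divisor's leading term divides it; move 3*x_1 to the remainder.
  leading term x_2**2*x_3: subtract (x_2)·h_3 from x_2**2*x_3 - x_2*x_3**2 + 3*x_2*x_3 + x_2 + 2*x_3**3 + 2*x_3**2 + 3*x_3 + 3 → 2*x_2**2 + 3*x_2*x_3**2 - 3*x_2 + 2*x_3**3 + 2*x_3**2 + 3*x_3 + 3
  leading term x_2**2: no divisor's leading term divides it; move 2*x_2**2 to the remainder.
  leading term x_2*x_3**2: subtract (3*x_3)·h_3 from 3*x_2*x_3**2 - 3*x_2 + 2*x_3**3 + 2*x_3**2 + 3*x_3 + 3 → -x_2*x_3 - 3*x_2 - 2*x_3 + 3
  leading term x_2*x_3: subtract (-1)·h_3 from -x_2*x_3 - 3*x_2 - 2*x_3 + 3 → 2*x_2 + 3*x_3**2 + x_3
  leading term x_2: no divisor's leading term divides it; move 2*x_2 to the remainder.
  leading term x_3**2: no divisor's leading term divides it; move 3*x_3**2 to the remainder.
  leading term x_3: no divisor's leading term divides it; move x_3 to the remainder.
  remainder 2*x_1*x_2 + 3*x_1 + 2*x_2**2 + 2*x_2 + 3*x_3**2 + x_3 ≠ 0; add h_4 = 2*x_1*x_2 + 3*x_1 + 2*x_2**2 + 2*x_2 + 3*x_3**2 + x_3 to the basis.

The other S-polynomials (S(f_2,h_3), S(f_1,h_4), S(f_2,h_4), S(h_3,h_4)) all reduce to 0 modulo the current basis, so we have a Gröbner basis.
Inter-reduce: drop elements whose leading term is divisible by another's, tail-reduce, and make monic.
Reduced Gröbner basis: {x_1*x_2 - 2*x_1 + x_2**2 + x_2 - 2*x_3**2 - 3*x_3, x_1*x_3 + 2*x_2 - 3*x_3 - 3, x_2*x_3 - 2*x_2 + 3*x_3**2 + 3*x_3 - 3}.
Label its elements g_1 = x_1*x_2 - 2*x_1 + x_2**2 + x_2 - 2*x_3**2 - 3*x_3, g_2 = x_1*x_3 + 2*x_2 - 3*x_3 - 3, g_3 = x_2*x_3 - 2*x_2 + 3*x_3**2 + 3*x_3 - 3.

Reduce p = x_1*x_2 - 2*x_1 + x_2**2 + x_2 - 2*x_3**2 - 3*x_3 modulo G:
  leading term x_1*x_2: subtract (1)·g_1 from x_1*x_2 - 2*x_1 + x_2**2 + x_2 - 2*x_3**2 - 3*x_3 → 0
  normal form = 0.
Since the normal form is 0, p ∈ I.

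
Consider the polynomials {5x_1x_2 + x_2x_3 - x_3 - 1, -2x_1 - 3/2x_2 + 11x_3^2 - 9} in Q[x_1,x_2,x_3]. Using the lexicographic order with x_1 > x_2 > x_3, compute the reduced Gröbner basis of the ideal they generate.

This is the nonlinear analogue of row-reducing a linear system.

f_1 = 5x_1x_2 + x_2x_3 - x_3 - 1, LT = x_1x_2.
f_2 = -2x_1 - 3/2x_2 + 11x_3^2 - 9, LT = x_1.

S(f_1,f_2): lcm = x_1x_2. S = -3/4x_2^2 + 11/2x_2x_3^2 + 1/5x_2x_3 - 9/2x_2 - 1/5x_3 - 1/5.
  leading term x_2^2: no divisor's leading term divides it; move -3/4x_2^2 to the remainder.
  leading term x_2x_3^2: no divisor's leading term divides it; move 11/2x_2x_3^2 to the remainder.
  leading term x_2x_3: no divisor's leading term divides it; move 1/5x_2x_3 to the remainder.
  leading term x_2: no divisor's leading term divides it; move -9/2x_2 to the remainder.
  leading term x_3: no divisor's leading term divides it; move -1/5x_3 to the remainder.
  leading term 1: no divisor's leading term divides it; move -1/5 to the remainder.
  remainder -3/4x_2^2 + 11/2x_2x_3^2 + 1/5x_2x_3 - 9/2x_2 - 1/5x_3 - 1/5 ≠ 0; add g_3 = -3/4x_2^2 + 11/2x_2x_3^2 + 1/5x_2x_3 - 9/2x_2 - 1/5x_3 - 1/5 to the basis.

The other S-polynomials (S(f_1,g_3), S(f_2,g_3)) all reduce to 0 modulo the current basis, so we have a Gröbner basis.
Inter-reduce: drop elements whose leading term is divisible by another's, tail-reduce, and make monic.

G = {x_1 + 3/4x_2 - 11/2x_3^2 + 9/2, x_2^2 - 22/3x_2x_3^2 - 4/15x_2x_3 + 6x_2 + 4/15x_3 + 4/15}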